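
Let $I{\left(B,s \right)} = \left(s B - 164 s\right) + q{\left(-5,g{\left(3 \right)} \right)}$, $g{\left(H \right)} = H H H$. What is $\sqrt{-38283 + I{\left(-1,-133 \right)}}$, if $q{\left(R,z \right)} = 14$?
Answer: $2 i \sqrt{4081} \approx 127.77 i$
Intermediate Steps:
$g{\left(H \right)} = H^{3}$ ($g{\left(H \right)} = H^{2} H = H^{3}$)
$I{\left(B,s \right)} = 14 - 164 s + B s$ ($I{\left(B,s \right)} = \left(s B - 164 s\right) + 14 = \left(B s - 164 s\right) + 14 = \left(- 164 s + B s\right) + 14 = 14 - 164 s + B s$)
$\sqrt{-38283 + I{\left(-1,-133 \right)}} = \sqrt{-38283 - -21959} = \sqrt{-38283 + \left(14 + 21812 + 133\right)} = \sqrt{-38283 + 21959} = \sqrt{-16324} = 2 i \sqrt{4081}$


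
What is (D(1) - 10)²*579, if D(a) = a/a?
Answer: 46899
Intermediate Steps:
D(a) = 1
(D(1) - 10)²*579 = (1 - 10)²*579 = (-9)²*579 = 81*579 = 46899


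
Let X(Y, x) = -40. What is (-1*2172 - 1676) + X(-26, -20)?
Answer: -3888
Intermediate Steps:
(-1*2172 - 1676) + X(-26, -20) = (-1*2172 - 1676) - 40 = (-2172 - 1676) - 40 = -3848 - 40 = -3888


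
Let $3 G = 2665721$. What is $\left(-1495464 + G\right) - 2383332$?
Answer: $- \frac{8970667}{3} \approx -2.9902 \cdot 10^{6}$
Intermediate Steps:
$G = \frac{2665721}{3}$ ($G = \frac{1}{3} \cdot 2665721 = \frac{2665721}{3} \approx 8.8857 \cdot 10^{5}$)
$\left(-1495464 + G\right) - 2383332 = \left(-1495464 + \frac{2665721}{3}\right) - 2383332 = - \frac{1820671}{3} - 2383332 = - \frac{8970667}{3}$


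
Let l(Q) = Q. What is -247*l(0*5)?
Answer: 0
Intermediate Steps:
-247*l(0*5) = -0*5 = -247*0 = 0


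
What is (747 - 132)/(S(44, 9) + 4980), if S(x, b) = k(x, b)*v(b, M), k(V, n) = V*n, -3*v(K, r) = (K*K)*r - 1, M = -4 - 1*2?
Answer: 205/23088 ≈ 0.0088791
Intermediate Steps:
M = -6 (M = -4 - 2 = -6)
v(K, r) = 1/3 - r*K**2/3 (v(K, r) = -((K*K)*r - 1)/3 = -(K**2*r - 1)/3 = -(r*K**2 - 1)/3 = -(-1 + r*K**2)/3 = 1/3 - r*K**2/3)
S(x, b) = b*x*(1/3 + 2*b**2) (S(x, b) = (x*b)*(1/3 - 1/3*(-6)*b**2) = (b*x)*(1/3 + 2*b**2) = b*x*(1/3 + 2*b**2))
(747 - 132)/(S(44, 9) + 4980) = (747 - 132)/((1/3)*9*44*(1 + 6*9**2) + 4980) = 615/((1/3)*9*44*(1 + 6*81) + 4980) = 615/((1/3)*9*44*(1 + 486) + 4980) = 615/((1/3)*9*44*487 + 4980) = 615/(64284 + 4980) = 615/69264 = 615*(1/69264) = 205/23088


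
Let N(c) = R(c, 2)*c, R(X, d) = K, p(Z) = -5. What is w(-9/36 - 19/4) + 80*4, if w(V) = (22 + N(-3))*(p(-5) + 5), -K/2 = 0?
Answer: 320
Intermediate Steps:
K = 0 (K = -2*0 = 0)
R(X, d) = 0
N(c) = 0 (N(c) = 0*c = 0)
w(V) = 0 (w(V) = (22 + 0)*(-5 + 5) = 22*0 = 0)
w(-9/36 - 19/4) + 80*4 = 0 + 80*4 = 0 + 320 = 320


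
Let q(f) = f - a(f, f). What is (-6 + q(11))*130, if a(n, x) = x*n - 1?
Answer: -14950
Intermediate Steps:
a(n, x) = -1 + n*x (a(n, x) = n*x - 1 = -1 + n*x)
q(f) = 1 + f - f**2 (q(f) = f - (-1 + f*f) = f - (-1 + f**2) = f + (1 - f**2) = 1 + f - f**2)
(-6 + q(11))*130 = (-6 + (1 + 11 - 1*11**2))*130 = (-6 + (1 + 11 - 1*121))*130 = (-6 + (1 + 11 - 121))*130 = (-6 - 109)*130 = -115*130 = -14950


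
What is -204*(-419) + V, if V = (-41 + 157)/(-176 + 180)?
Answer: 85505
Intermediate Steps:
V = 29 (V = 116/4 = 116*(¼) = 29)
-204*(-419) + V = -204*(-419) + 29 = 85476 + 29 = 85505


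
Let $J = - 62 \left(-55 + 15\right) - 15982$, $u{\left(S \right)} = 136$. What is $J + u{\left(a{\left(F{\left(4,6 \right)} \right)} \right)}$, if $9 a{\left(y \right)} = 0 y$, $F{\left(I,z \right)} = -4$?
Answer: $-13366$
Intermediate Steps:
$a{\left(y \right)} = 0$ ($a{\left(y \right)} = \frac{0 y}{9} = \frac{1}{9} \cdot 0 = 0$)
$J = -13502$ ($J = \left(-62\right) \left(-40\right) - 15982 = 2480 - 15982 = -13502$)
$J + u{\left(a{\left(F{\left(4,6 \right)} \right)} \right)} = -13502 + 136 = -13366$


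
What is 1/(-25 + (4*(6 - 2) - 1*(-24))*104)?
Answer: 1/1560 ≈ 0.00064103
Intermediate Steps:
1/(-25 + (4*(6 - 2) - 1*(-24))*104) = (1/104)/(-25 + (4*4 + 24)) = (1/104)/(-25 + (16 + 24)) = (1/104)/(-25 + 40) = (1/104)/15 = (1/15)*(1/104) = 1/1560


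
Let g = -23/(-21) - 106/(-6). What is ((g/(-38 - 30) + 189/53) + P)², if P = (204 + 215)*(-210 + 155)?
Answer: 760287010533028225/1432016964 ≈ 5.3092e+8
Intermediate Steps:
g = 394/21 (g = -23*(-1/21) - 106*(-⅙) = 23/21 + 53/3 = 394/21 ≈ 18.762)
P = -23045 (P = 419*(-55) = -23045)
((g/(-38 - 30) + 189/53) + P)² = ((394/(21*(-38 - 30)) + 189/53) - 23045)² = (((394/21)/(-68) + 189*(1/53)) - 23045)² = (((394/21)*(-1/68) + 189/53) - 23045)² = ((-197/714 + 189/53) - 23045)² = (124505/37842 - 23045)² = (-871944385/37842)² = 760287010533028225/1432016964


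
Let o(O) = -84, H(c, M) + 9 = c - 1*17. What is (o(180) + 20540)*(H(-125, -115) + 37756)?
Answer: 769247880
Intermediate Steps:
H(c, M) = -26 + c (H(c, M) = -9 + (c - 1*17) = -9 + (c - 17) = -9 + (-17 + c) = -26 + c)
(o(180) + 20540)*(H(-125, -115) + 37756) = (-84 + 20540)*((-26 - 125) + 37756) = 20456*(-151 + 37756) = 20456*37605 = 769247880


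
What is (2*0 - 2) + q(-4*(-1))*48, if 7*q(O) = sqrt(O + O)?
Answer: -2 + 96*sqrt(2)/7 ≈ 17.395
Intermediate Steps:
q(O) = sqrt(2)*sqrt(O)/7 (q(O) = sqrt(O + O)/7 = sqrt(2*O)/7 = (sqrt(2)*sqrt(O))/7 = sqrt(2)*sqrt(O)/7)
(2*0 - 2) + q(-4*(-1))*48 = (2*0 - 2) + (sqrt(2)*sqrt(-4*(-1))/7)*48 = (0 - 2) + (sqrt(2)*sqrt(4)/7)*48 = -2 + ((1/7)*sqrt(2)*2)*48 = -2 + (2*sqrt(2)/7)*48 = -2 + 96*sqrt(2)/7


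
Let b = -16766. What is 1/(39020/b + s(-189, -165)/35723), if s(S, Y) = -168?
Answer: -299465909/698364074 ≈ -0.42881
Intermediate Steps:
1/(39020/b + s(-189, -165)/35723) = 1/(39020/(-16766) - 168/35723) = 1/(39020*(-1/16766) - 168*1/35723) = 1/(-19510/8383 - 168/35723) = 1/(-698364074/299465909) = -299465909/698364074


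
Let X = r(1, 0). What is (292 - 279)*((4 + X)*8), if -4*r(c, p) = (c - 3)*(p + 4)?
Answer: 624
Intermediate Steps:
r(c, p) = -(-3 + c)*(4 + p)/4 (r(c, p) = -(c - 3)*(p + 4)/4 = -(-3 + c)*(4 + p)/4)
X = 2 (X = 3 - 1*1 + (3/4)*0 - 1/4*1*0 = 3 - 1 + 0 + 0 = 2)
(292 - 279)*((4 + X)*8) = (292 - 279)*((4 + 2)*8) = 13*(6*8) = 13*48 = 624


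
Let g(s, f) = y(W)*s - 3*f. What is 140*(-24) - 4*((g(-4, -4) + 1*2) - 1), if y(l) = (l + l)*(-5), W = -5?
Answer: -2612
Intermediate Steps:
y(l) = -10*l (y(l) = (2*l)*(-5) = -10*l)
g(s, f) = -3*f + 50*s (g(s, f) = (-10*(-5))*s - 3*f = 50*s - 3*f = -3*f + 50*s)
140*(-24) - 4*((g(-4, -4) + 1*2) - 1) = 140*(-24) - 4*(((-3*(-4) + 50*(-4)) + 1*2) - 1) = -3360 - 4*(((12 - 200) + 2) - 1) = -3360 - 4*((-188 + 2) - 1) = -3360 - 4*(-186 - 1) = -3360 - 4*(-187) = -3360 + 748 = -2612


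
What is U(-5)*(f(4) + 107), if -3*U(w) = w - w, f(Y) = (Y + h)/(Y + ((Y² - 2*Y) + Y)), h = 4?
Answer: 0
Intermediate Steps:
f(Y) = (4 + Y)/Y² (f(Y) = (Y + 4)/(Y + ((Y² - 2*Y) + Y)) = (4 + Y)/(Y + (Y² - Y)) = (4 + Y)/(Y²) = (4 + Y)/Y²)
U(w) = 0 (U(w) = -(w - w)/3 = -⅓*0 = 0)
U(-5)*(f(4) + 107) = 0*((4 + 4)/4² + 107) = 0*((1/16)*8 + 107) = 0*(½ + 107) = 0*(215/2) = 0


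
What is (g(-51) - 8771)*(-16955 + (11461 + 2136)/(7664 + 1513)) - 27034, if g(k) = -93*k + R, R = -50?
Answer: 634217091146/9177 ≈ 6.9109e+7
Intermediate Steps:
g(k) = -50 - 93*k (g(k) = -93*k - 50 = -50 - 93*k)
(g(-51) - 8771)*(-16955 + (11461 + 2136)/(7664 + 1513)) - 27034 = ((-50 - 93*(-51)) - 8771)*(-16955 + (11461 + 2136)/(7664 + 1513)) - 27034 = ((-50 + 4743) - 8771)*(-16955 + 13597/9177) - 27034 = (4693 - 8771)*(-16955 + 13597*(1/9177)) - 27034 = -4078*(-16955 + 13597/9177) - 27034 = -4078*(-155582438/9177) - 27034 = 634465182164/9177 - 27034 = 634217091146/9177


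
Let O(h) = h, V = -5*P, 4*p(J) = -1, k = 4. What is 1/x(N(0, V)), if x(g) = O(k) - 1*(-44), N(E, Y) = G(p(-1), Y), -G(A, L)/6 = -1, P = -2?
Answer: 1/48 ≈ 0.020833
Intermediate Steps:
p(J) = -1/4 (p(J) = (1/4)*(-1) = -1/4)
G(A, L) = 6 (G(A, L) = -6*(-1) = 6)
V = 10 (V = -(-10) = -5*(-2) = 10)
N(E, Y) = 6
x(g) = 48 (x(g) = 4 - 1*(-44) = 4 + 44 = 48)
1/x(N(0, V)) = 1/48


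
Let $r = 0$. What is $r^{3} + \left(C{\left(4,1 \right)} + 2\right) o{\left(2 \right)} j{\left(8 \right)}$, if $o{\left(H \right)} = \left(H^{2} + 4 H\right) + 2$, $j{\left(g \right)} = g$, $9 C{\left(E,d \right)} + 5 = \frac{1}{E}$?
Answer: $\frac{1484}{9} \approx 164.89$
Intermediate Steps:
$C{\left(E,d \right)} = - \frac{5}{9} + \frac{1}{9 E}$
$o{\left(H \right)} = 2 + H^{2} + 4 H$
$r^{3} + \left(C{\left(4,1 \right)} + 2\right) o{\left(2 \right)} j{\left(8 \right)} = 0^{3} + \left(\frac{1 - 20}{9 \cdot 4} + 2\right) \left(2 + 2^{2} + 4 \cdot 2\right) 8 = 0 + \left(\frac{1}{9} \cdot \frac{1}{4} \left(1 - 20\right) + 2\right) \left(2 + 4 + 8\right) 8 = 0 + \left(\frac{1}{9} \cdot \frac{1}{4} \left(-19\right) + 2\right) 14 \cdot 8 = 0 + \left(- \frac{19}{36} + 2\right) 14 \cdot 8 = 0 + \frac{53}{36} \cdot 14 \cdot 8 = 0 + \frac{371}{18} \cdot 8 = 0 + \frac{1484}{9} = \frac{1484}{9}$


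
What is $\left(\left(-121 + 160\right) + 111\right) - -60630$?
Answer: $60780$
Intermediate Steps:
$\left(\left(-121 + 160\right) + 111\right) - -60630 = \left(39 + 111\right) + 60630 = 150 + 60630 = 60780$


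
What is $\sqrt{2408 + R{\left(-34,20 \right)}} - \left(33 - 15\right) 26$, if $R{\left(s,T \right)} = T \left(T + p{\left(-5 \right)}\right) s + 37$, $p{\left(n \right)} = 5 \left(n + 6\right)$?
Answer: $-468 + i \sqrt{14555} \approx -468.0 + 120.64 i$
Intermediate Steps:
$p{\left(n \right)} = 30 + 5 n$ ($p{\left(n \right)} = 5 \left(6 + n\right) = 30 + 5 n$)
$R{\left(s,T \right)} = 37 + T s \left(5 + T\right)$ ($R{\left(s,T \right)} = T \left(T + \left(30 + 5 \left(-5\right)\right)\right) s + 37 = T \left(T + \left(30 - 25\right)\right) s + 37 = T \left(T + 5\right) s + 37 = T \left(5 + T\right) s + 37 = T s \left(5 + T\right) + 37 = 37 + T s \left(5 + T\right)$)
$\sqrt{2408 + R{\left(-34,20 \right)}} - \left(33 - 15\right) 26 = \sqrt{2408 + \left(37 - 34 \cdot 20^{2} + 5 \cdot 20 \left(-34\right)\right)} - \left(33 - 15\right) 26 = \sqrt{2408 - 16963} - 18 \cdot 26 = \sqrt{2408 - 16963} - 468 = \sqrt{-14555} - 468 = i \sqrt{14555} - 468 = -468 + i \sqrt{14555}$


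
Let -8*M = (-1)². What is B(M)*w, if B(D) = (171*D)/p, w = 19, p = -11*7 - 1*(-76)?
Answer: 3249/8 ≈ 406.13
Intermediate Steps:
M = -⅛ (M = -⅛*(-1)² = -⅛*1 = -⅛ ≈ -0.12500)
p = -1 (p = -77 + 76 = -1)
B(D) = -171*D (B(D) = (171*D)/(-1) = (171*D)*(-1) = -171*D)
B(M)*w = -171*(-⅛)*19 = (171/8)*19 = 3249/8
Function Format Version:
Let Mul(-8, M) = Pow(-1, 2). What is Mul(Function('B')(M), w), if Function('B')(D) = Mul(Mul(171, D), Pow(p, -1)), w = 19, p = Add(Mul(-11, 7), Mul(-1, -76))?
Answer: Rational(3249, 8) ≈ 406.13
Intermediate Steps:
M = Rational(-1, 8) (M = Mul(Rational(-1, 8), Pow(-1, 2)) = Mul(Rational(-1, 8), 1) = Rational(-1, 8) ≈ -0.12500)
p = -1 (p = Add(-77, 76) = -1)
Function('B')(D) = Mul(-171, D) (Function('B')(D) = Mul(Mul(171, D), Pow(-1, -1)) = Mul(Mul(171, D), -1) = Mul(-171, D))
Mul(Function('B')(M), w) = Mul(Mul(-171, Rational(-1, 8)), 19) = Mul(Rational(171, 8), 19) = Rational(3249, 8)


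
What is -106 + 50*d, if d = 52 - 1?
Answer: 2444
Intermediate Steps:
d = 51
-106 + 50*d = -106 + 50*51 = -106 + 2550 = 2444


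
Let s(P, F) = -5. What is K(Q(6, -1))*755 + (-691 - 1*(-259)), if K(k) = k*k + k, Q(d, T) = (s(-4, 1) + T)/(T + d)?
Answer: -1254/5 ≈ -250.80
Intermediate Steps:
Q(d, T) = (-5 + T)/(T + d)
K(k) = k + k² (K(k) = k² + k = k + k²)
K(Q(6, -1))*755 + (-691 - 1*(-259)) = (((-5 - 1)/(-1 + 6))*(1 + (-5 - 1)/(-1 + 6)))*755 + (-691 - 1*(-259)) = ((-6/5)*(1 - 6/5))*755 + (-691 + 259) = (((⅕)*(-6))*(1 + (⅕)*(-6)))*755 - 432 = -6*(1 - 6/5)/5*755 - 432 = -6/5*(-⅕)*755 - 432 = (6/25)*755 - 432 = 906/5 - 432 = -1254/5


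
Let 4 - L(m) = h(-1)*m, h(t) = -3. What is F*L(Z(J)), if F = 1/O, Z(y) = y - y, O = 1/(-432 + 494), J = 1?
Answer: 248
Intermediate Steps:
O = 1/62 ≈ 0.016129
Z(y) = 0
L(m) = 4 + 3*m (L(m) = 4 - (-3)*m = 4 + 3*m)
F = 62 (F = 1/(1/62) = 62)
F*L(Z(J)) = 62*(4 + 3*0) = 62*(4 + 0) = 62*4 = 248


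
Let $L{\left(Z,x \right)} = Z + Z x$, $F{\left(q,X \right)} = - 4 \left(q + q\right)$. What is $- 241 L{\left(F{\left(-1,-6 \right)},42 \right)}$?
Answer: $-82904$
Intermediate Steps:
$F{\left(q,X \right)} = - 8 q$ ($F{\left(q,X \right)} = - 4 \cdot 2 q = - 8 q$)
$- 241 L{\left(F{\left(-1,-6 \right)},42 \right)} = - 241 \left(-8\right) \left(-1\right) \left(1 + 42\right) = - 241 \cdot 8 \cdot 43 = \left(-241\right) 344 = -82904$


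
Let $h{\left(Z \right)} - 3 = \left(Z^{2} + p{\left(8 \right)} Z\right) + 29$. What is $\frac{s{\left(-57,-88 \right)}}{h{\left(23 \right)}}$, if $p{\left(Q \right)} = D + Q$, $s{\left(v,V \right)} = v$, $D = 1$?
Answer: $- \frac{19}{256} \approx -0.074219$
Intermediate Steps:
$p{\left(Q \right)} = 1 + Q$
$h{\left(Z \right)} = 32 + Z^{2} + 9 Z$ ($h{\left(Z \right)} = 3 + \left(\left(Z^{2} + \left(1 + 8\right) Z\right) + 29\right) = 3 + \left(\left(Z^{2} + 9 Z\right) + 29\right) = 3 + \left(29 + Z^{2} + 9 Z\right) = 32 + Z^{2} + 9 Z$)
$\frac{s{\left(-57,-88 \right)}}{h{\left(23 \right)}} = - \frac{57}{32 + 23^{2} + 9 \cdot 23} = - \frac{57}{32 + 529 + 207} = - \frac{57}{768} = \left(-57\right) \frac{1}{768} = - \frac{19}{256}$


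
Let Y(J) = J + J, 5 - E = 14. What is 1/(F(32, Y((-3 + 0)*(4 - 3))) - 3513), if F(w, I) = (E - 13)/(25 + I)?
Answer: -19/66769 ≈ -0.00028456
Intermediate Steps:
E = -9 (E = 5 - 1*14 = 5 - 14 = -9)
Y(J) = 2*J
F(w, I) = -22/(25 + I) (F(w, I) = (-9 - 13)/(25 + I) = -22/(25 + I))
1/(F(32, Y((-3 + 0)*(4 - 3))) - 3513) = 1/(-22/(25 + 2*((-3 + 0)*(4 - 3))) - 3513) = 1/(-22/(25 + 2*(-3*1)) - 3513) = 1/(-22/(25 + 2*(-3)) - 3513) = 1/(-22/(25 - 6) - 3513) = 1/(-22/19 - 3513) = 1/(-66769/19) = -19/66769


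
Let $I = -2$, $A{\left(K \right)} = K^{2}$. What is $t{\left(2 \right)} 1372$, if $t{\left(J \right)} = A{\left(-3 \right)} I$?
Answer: $-24696$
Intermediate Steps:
$t{\left(J \right)} = -18$ ($t{\left(J \right)} = \left(-3\right)^{2} \left(-2\right) = 9 \left(-2\right) = -18$)
$t{\left(2 \right)} 1372 = \left(-18\right) 1372 = -24696$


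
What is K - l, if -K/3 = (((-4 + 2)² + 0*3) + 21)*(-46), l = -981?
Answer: 4431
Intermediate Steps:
K = 3450 (K = -3*(((-4 + 2)² + 0*3) + 21)*(-46) = -3*(((-2)² + 0) + 21)*(-46) = -3*((4 + 0) + 21)*(-46) = -3*(4 + 21)*(-46) = -75*(-46) = -3*(-1150) = 3450)
K - l = 3450 - 1*(-981) = 3450 + 981 = 4431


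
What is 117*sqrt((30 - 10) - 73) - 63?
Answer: -63 + 117*I*sqrt(53) ≈ -63.0 + 851.77*I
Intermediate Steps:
117*sqrt((30 - 10) - 73) - 63 = 117*sqrt(20 - 73) - 63 = 117*sqrt(-53) - 63 = 117*(I*sqrt(53)) - 63 = 117*I*sqrt(53) - 63 = -63 + 117*I*sqrt(53)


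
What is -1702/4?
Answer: -851/2 ≈ -425.50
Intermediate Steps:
-1702/4 = -851*1/2 = -851/2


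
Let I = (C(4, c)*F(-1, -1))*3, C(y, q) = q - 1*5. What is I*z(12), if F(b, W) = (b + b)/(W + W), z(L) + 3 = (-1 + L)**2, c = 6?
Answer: 354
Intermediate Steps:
z(L) = -3 + (-1 + L)**2
C(y, q) = -5 + q (C(y, q) = q - 5 = -5 + q)
F(b, W) = b/W (F(b, W) = (2*b)/((2*W)) = (2*b)*(1/(2*W)) = b/W)
I = 3 (I = ((-5 + 6)*(-1/(-1)))*3 = (1*(-1*(-1)))*3 = (1*1)*3 = 1*3 = 3)
I*z(12) = 3*(-3 + (-1 + 12)**2) = 3*(-3 + 11**2) = 3*(-3 + 121) = 3*118 = 354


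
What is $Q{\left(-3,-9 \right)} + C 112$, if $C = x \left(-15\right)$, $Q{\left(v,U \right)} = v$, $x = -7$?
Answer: $11757$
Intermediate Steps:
$C = 105$ ($C = \left(-7\right) \left(-15\right) = 105$)
$Q{\left(-3,-9 \right)} + C 112 = -3 + 105 \cdot 112 = -3 + 11760 = 11757$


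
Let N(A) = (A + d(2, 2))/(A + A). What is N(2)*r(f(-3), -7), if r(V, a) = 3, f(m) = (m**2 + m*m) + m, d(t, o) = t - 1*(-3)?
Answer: 21/4 ≈ 5.2500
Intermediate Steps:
d(t, o) = 3 + t (d(t, o) = t + 3 = 3 + t)
f(m) = m + 2*m**2 (f(m) = (m**2 + m**2) + m = 2*m**2 + m = m + 2*m**2)
N(A) = (5 + A)/(2*A) (N(A) = (A + (3 + 2))/(A + A) = (A + 5)/((2*A)) = (5 + A)*(1/(2*A)) = (5 + A)/(2*A))
N(2)*r(f(-3), -7) = ((1/2)*(5 + 2)/2)*3 = ((1/2)*(1/2)*7)*3 = (7/4)*3 = 21/4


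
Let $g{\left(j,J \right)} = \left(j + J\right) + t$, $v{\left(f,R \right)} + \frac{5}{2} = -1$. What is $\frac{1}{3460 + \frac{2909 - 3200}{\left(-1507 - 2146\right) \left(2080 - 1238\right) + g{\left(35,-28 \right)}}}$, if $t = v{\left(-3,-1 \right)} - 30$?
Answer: $\frac{6151705}{21284899882} \approx 0.00028902$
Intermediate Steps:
$v{\left(f,R \right)} = - \frac{7}{2}$ ($v{\left(f,R \right)} = - \frac{5}{2} - 1 = - \frac{7}{2}$)
$t = - \frac{67}{2}$ ($t = - \frac{7}{2} - 30 = - \frac{67}{2} \approx -33.5$)
$g{\left(j,J \right)} = - \frac{67}{2} + J + j$ ($g{\left(j,J \right)} = \left(j + J\right) - \frac{67}{2} = \left(J + j\right) - \frac{67}{2} = - \frac{67}{2} + J + j$)
$\frac{1}{3460 + \frac{2909 - 3200}{\left(-1507 - 2146\right) \left(2080 - 1238\right) + g{\left(35,-28 \right)}}} = \frac{1}{3460 + \frac{2909 - 3200}{\left(-1507 - 2146\right) \left(2080 - 1238\right) - \frac{53}{2}}} = \frac{1}{3460 - \frac{291}{\left(-3653\right) 842 - \frac{53}{2}}} = \frac{1}{3460 - \frac{291}{-3075826 - \frac{53}{2}}} = \frac{1}{3460 - \frac{291}{- \frac{6151705}{2}}} = \frac{1}{3460 - - \frac{582}{6151705}} = \frac{1}{3460 + \frac{582}{6151705}} = \frac{1}{\frac{21284899882}{6151705}} = \frac{6151705}{21284899882}$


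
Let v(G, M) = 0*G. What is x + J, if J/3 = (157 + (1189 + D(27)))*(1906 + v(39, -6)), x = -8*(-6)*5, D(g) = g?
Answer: 7851054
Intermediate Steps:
v(G, M) = 0
x = 240 (x = 48*5 = 240)
J = 7850814 (J = 3*((157 + (1189 + 27))*(1906 + 0)) = 3*((157 + 1216)*1906) = 3*(1373*1906) = 3*2616938 = 7850814)
x + J = 240 + 7850814 = 7851054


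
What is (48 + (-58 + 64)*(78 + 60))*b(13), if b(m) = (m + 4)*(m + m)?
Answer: 387192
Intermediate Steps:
b(m) = 2*m*(4 + m) (b(m) = (4 + m)*(2*m) = 2*m*(4 + m))
(48 + (-58 + 64)*(78 + 60))*b(13) = (48 + (-58 + 64)*(78 + 60))*(2*13*(4 + 13)) = (48 + 6*138)*(2*13*17) = (48 + 828)*442 = 876*442 = 387192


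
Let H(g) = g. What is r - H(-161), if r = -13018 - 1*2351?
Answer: -15208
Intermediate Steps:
r = -15369 (r = -13018 - 2351 = -15369)
r - H(-161) = -15369 - 1*(-161) = -15369 + 161 = -15208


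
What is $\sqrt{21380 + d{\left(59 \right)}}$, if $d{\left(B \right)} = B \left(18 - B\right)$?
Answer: $\sqrt{18961} \approx 137.7$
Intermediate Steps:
$\sqrt{21380 + d{\left(59 \right)}} = \sqrt{21380 + 59 \left(18 - 59\right)} = \sqrt{21380 + 59 \left(-41\right)} = \sqrt{21380 - 2419} = \sqrt{18961}$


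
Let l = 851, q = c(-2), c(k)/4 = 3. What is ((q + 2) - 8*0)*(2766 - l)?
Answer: 26810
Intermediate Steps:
c(k) = 12 (c(k) = 4*3 = 12)
q = 12
((q + 2) - 8*0)*(2766 - l) = ((12 + 2) - 8*0)*(2766 - 1*851) = (14 + 0)*(2766 - 851) = 14*1915 = 26810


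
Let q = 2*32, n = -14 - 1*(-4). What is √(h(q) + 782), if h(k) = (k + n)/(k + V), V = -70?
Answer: √773 ≈ 27.803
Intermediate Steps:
n = -10 (n = -14 + 4 = -10)
q = 64
h(k) = (-10 + k)/(-70 + k) (h(k) = (k - 10)/(k - 70) = (-10 + k)/(-70 + k))
√(h(q) + 782) = √((-10 + 64)/(-70 + 64) + 782) = √(54/(-6) + 782) = √(-⅙*54 + 782) = √(-9 + 782) = √773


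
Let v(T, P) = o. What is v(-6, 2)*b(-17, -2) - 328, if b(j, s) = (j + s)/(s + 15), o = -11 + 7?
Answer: -4188/13 ≈ -322.15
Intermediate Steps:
o = -4
v(T, P) = -4
b(j, s) = (j + s)/(15 + s)
v(-6, 2)*b(-17, -2) - 328 = -4*(-17 - 2)/(15 - 2) - 328 = -4*(-19)/13 - 328 = -4*(-19/13) - 328 = 76/13 - 328 = -4188/13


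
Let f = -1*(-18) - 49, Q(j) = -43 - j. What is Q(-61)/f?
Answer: -18/31 ≈ -0.58065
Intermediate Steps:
f = -31 (f = 18 - 49 = -31)
Q(-61)/f = (-43 - 1*(-61))/(-31) = (-43 + 61)*(-1/31) = 18*(-1/31) = -18/31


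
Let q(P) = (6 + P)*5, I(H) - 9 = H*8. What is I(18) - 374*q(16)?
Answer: -40987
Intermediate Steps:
I(H) = 9 + 8*H (I(H) = 9 + H*8 = 9 + 8*H)
q(P) = 30 + 5*P
I(18) - 374*q(16) = (9 + 8*18) - 374*(30 + 5*16) = (9 + 144) - 374*(30 + 80) = 153 - 374*110 = 153 - 41140 = -40987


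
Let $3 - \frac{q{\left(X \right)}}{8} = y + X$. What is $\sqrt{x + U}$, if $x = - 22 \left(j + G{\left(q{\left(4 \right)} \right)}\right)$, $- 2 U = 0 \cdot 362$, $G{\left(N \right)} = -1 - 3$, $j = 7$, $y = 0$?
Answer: $i \sqrt{66} \approx 8.124 i$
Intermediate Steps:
$q{\left(X \right)} = 24 - 8 X$ ($q{\left(X \right)} = 24 - 8 \left(0 + X\right) = 24 - 8 X$)
$G{\left(N \right)} = -4$
$U = 0$ ($U = - \frac{0 \cdot 362}{2} = \left(- \frac{1}{2}\right) 0 = 0$)
$x = -66$ ($x = - 22 \left(7 - 4\right) = \left(-22\right) 3 = -66$)
$\sqrt{x + U} = \sqrt{-66 + 0} = \sqrt{-66} = i \sqrt{66}$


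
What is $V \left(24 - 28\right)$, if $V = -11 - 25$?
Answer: $144$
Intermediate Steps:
$V = -36$ ($V = -11 - 25 = -36$)
$V \left(24 - 28\right) = - 36 \left(24 - 28\right) = \left(-36\right) \left(-4\right) = 144$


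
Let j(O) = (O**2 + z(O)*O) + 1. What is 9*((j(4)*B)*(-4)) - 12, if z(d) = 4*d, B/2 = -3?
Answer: 17484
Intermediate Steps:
B = -6 (B = 2*(-3) = -6)
j(O) = 1 + 5*O**2 (j(O) = (O**2 + (4*O)*O) + 1 = (O**2 + 4*O**2) + 1 = 5*O**2 + 1 = 1 + 5*O**2)
9*((j(4)*B)*(-4)) - 12 = 9*(((1 + 5*4**2)*(-6))*(-4)) - 12 = 9*(((1 + 5*16)*(-6))*(-4)) - 12 = 9*(((1 + 80)*(-6))*(-4)) - 12 = 9*((81*(-6))*(-4)) - 12 = 9*(-486*(-4)) - 12 = 9*1944 - 12 = 17496 - 12 = 17484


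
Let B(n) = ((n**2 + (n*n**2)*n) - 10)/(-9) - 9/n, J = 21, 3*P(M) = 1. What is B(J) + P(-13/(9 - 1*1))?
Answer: -1364390/63 ≈ -21657.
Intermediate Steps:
P(M) = 1/3 (P(M) = (1/3)*1 = 1/3)
B(n) = 10/9 - 9/n - n**2/9 - n**4/9 (B(n) = ((n**2 + n**3*n) - 10)*(-1/9) - 9/n = ((n**2 + n**4) - 10)*(-1/9) - 9/n = (-10 + n**2 + n**4)*(-1/9) - 9/n = (10/9 - n**2/9 - n**4/9) - 9/n = 10/9 - 9/n - n**2/9 - n**4/9)
B(J) + P(-13/(9 - 1*1)) = (1/9)*(-81 - 1*21**3 - 1*21**5 + 10*21)/21 + 1/3 = (1/9)*(1/21)*(-81 - 1*9261 - 1*4084101 + 210) + 1/3 = (1/9)*(1/21)*(-81 - 9261 - 4084101 + 210) + 1/3 = (1/9)*(1/21)*(-4093233) + 1/3 = -1364411/63 + 1/3 = -1364390/63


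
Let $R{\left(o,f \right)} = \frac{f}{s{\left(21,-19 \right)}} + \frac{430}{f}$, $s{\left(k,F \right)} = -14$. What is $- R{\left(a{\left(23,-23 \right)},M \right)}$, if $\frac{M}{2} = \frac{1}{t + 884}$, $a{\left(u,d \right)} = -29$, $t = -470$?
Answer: $- \frac{257950979}{2898} \approx -89010.0$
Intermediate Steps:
$M = \frac{1}{207}$ ($M = \frac{2}{-470 + 884} = \frac{2}{414} = 2 \cdot \frac{1}{414} = \frac{1}{207} \approx 0.0048309$)
$R{\left(o,f \right)} = \frac{430}{f} - \frac{f}{14}$ ($R{\left(o,f \right)} = \frac{f}{-14} + \frac{430}{f} = f \left(- \frac{1}{14}\right) + \frac{430}{f} = - \frac{f}{14} + \frac{430}{f} = \frac{430}{f} - \frac{f}{14}$)
$- R{\left(a{\left(23,-23 \right)},M \right)} = - (430 \frac{1}{\frac{1}{207}} - \frac{1}{2898}) = - (430 \cdot 207 - \frac{1}{2898}) = - (89010 - \frac{1}{2898}) = \left(-1\right) \frac{257950979}{2898} = - \frac{257950979}{2898}$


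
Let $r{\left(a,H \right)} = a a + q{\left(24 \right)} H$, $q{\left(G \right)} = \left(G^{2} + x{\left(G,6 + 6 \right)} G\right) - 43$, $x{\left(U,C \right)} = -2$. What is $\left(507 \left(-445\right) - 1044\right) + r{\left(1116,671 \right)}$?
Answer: $1344232$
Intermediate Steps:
$q{\left(G \right)} = -43 + G^{2} - 2 G$ ($q{\left(G \right)} = \left(G^{2} - 2 G\right) - 43 = -43 + G^{2} - 2 G$)
$r{\left(a,H \right)} = a^{2} + 485 H$ ($r{\left(a,H \right)} = a a + \left(-43 + 24^{2} - 48\right) H = a^{2} + \left(-43 + 576 - 48\right) H = a^{2} + 485 H$)
$\left(507 \left(-445\right) - 1044\right) + r{\left(1116,671 \right)} = \left(507 \left(-445\right) - 1044\right) + \left(1116^{2} + 485 \cdot 671\right) = \left(-225615 - 1044\right) + \left(1245456 + 325435\right) = -226659 + 1570891 = 1344232$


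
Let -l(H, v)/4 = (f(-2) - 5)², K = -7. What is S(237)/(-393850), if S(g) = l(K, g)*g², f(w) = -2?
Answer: 5504562/196925 ≈ 27.953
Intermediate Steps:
l(H, v) = -196 (l(H, v) = -4*(-2 - 5)² = -4*(-7)² = -4*49 = -196)
S(g) = -196*g²
S(237)/(-393850) = -196*237²/(-393850) = -196*56169*(-1/393850) = -11009124*(-1/393850) = 5504562/196925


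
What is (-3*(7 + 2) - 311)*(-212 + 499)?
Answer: -97006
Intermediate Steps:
(-3*(7 + 2) - 311)*(-212 + 499) = (-3*9 - 311)*287 = (-27 - 311)*287 = -338*287 = -97006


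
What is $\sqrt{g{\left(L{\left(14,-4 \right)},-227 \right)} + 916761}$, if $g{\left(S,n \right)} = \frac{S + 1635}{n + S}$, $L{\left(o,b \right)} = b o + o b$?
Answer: $\frac{2 \sqrt{26338643646}}{339} \approx 957.47$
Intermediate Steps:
$L{\left(o,b \right)} = 2 b o$ ($L{\left(o,b \right)} = b o + b o = 2 b o$)
$g{\left(S,n \right)} = \frac{1635 + S}{S + n}$
$\sqrt{g{\left(L{\left(14,-4 \right)},-227 \right)} + 916761} = \sqrt{\frac{1635 + 2 \left(-4\right) 14}{2 \left(-4\right) 14 - 227} + 916761} = \sqrt{\frac{1635 - 112}{-112 - 227} + 916761} = \sqrt{\frac{1}{-339} \cdot 1523 + 916761} = \sqrt{\left(- \frac{1}{339}\right) 1523 + 916761} = \sqrt{- \frac{1523}{339} + 916761} = \sqrt{\frac{310780456}{339}} = \frac{2 \sqrt{26338643646}}{339}$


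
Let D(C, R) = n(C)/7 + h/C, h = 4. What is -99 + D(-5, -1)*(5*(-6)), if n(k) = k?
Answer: -375/7 ≈ -53.571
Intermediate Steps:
D(C, R) = 4/C + C/7 (D(C, R) = C/7 + 4/C = 4/C + C/7)
-99 + D(-5, -1)*(5*(-6)) = -99 + (4/(-5) + (1/7)*(-5))*(5*(-6)) = -99 + (4*(-1/5) - 5/7)*(-30) = -99 + (-4/5 - 5/7)*(-30) = -99 - 53/35*(-30) = -99 + 318/7 = -375/7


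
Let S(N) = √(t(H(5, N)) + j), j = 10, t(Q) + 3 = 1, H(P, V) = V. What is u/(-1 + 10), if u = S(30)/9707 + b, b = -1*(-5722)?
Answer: 5722/9 + 2*√2/87363 ≈ 635.78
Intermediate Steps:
t(Q) = -2 (t(Q) = -3 + 1 = -2)
S(N) = 2*√2 (S(N) = √(-2 + 10) = √8 = 2*√2)
b = 5722
u = 5722 + 2*√2/9707 (u = (2*√2)/9707 + 5722 = (2*√2)*(1/9707) + 5722 = 2*√2/9707 + 5722 = 5722 + 2*√2/9707 ≈ 5722.0)
u/(-1 + 10) = (5722 + 2*√2/9707)/(-1 + 10) = (5722 + 2*√2/9707)/9 = 5722/9 + 2*√2/87363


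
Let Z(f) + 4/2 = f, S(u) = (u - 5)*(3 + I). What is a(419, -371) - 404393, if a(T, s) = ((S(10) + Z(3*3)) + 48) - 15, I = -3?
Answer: -404353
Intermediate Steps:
S(u) = 0 (S(u) = (u - 5)*(3 - 3) = (-5 + u)*0 = 0)
Z(f) = -2 + f
a(T, s) = 40 (a(T, s) = ((0 + (-2 + 3*3)) + 48) - 15 = ((0 + (-2 + 9)) + 48) - 15 = ((0 + 7) + 48) - 15 = (7 + 48) - 15 = 55 - 15 = 40)
a(419, -371) - 404393 = 40 - 404393 = -404353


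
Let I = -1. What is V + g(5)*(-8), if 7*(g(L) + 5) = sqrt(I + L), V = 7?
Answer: 313/7 ≈ 44.714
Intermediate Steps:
g(L) = -5 + sqrt(-1 + L)/7
V + g(5)*(-8) = 7 + (-5 + sqrt(-1 + 5)/7)*(-8) = 7 + (-5 + sqrt(4)/7)*(-8) = 7 + (-5 + (1/7)*2)*(-8) = 7 + (-5 + 2/7)*(-8) = 7 - 33/7*(-8) = 7 + 264/7 = 313/7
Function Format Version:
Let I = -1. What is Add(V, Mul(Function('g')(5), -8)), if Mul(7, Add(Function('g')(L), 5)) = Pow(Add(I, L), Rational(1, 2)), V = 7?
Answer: Rational(313, 7) ≈ 44.714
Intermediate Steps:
Function('g')(L) = Add(-5, Mul(Rational(1, 7), Pow(Add(-1, L), Rational(1, 2))))
Add(V, Mul(Function('g')(5), -8)) = Add(7, Mul(Add(-5, Mul(Rational(1, 7), Pow(Add(-1, 5), Rational(1, 2)))), -8)) = Add(7, Mul(Add(-5, Mul(Rational(1, 7), Pow(4, Rational(1, 2)))), -8)) = Add(7, Mul(Add(-5, Mul(Rational(1, 7), 2)), -8)) = Add(7, Mul(Add(-5, Rational(2, 7)), -8)) = Add(7, Mul(Rational(-33, 7), -8)) = Add(7, Rational(264, 7)) = Rational(313, 7)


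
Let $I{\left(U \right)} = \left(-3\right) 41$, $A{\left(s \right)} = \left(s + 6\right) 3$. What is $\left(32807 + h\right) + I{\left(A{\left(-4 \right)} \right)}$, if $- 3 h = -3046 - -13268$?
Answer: $\frac{87830}{3} \approx 29277.0$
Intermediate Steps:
$A{\left(s \right)} = 18 + 3 s$ ($A{\left(s \right)} = \left(6 + s\right) 3 = 18 + 3 s$)
$I{\left(U \right)} = -123$
$h = - \frac{10222}{3}$ ($h = - \frac{-3046 - -13268}{3} = - \frac{-3046 + 13268}{3} = \left(- \frac{1}{3}\right) 10222 = - \frac{10222}{3} \approx -3407.3$)
$\left(32807 + h\right) + I{\left(A{\left(-4 \right)} \right)} = \left(32807 - \frac{10222}{3}\right) - 123 = \frac{88199}{3} - 123 = \frac{87830}{3}$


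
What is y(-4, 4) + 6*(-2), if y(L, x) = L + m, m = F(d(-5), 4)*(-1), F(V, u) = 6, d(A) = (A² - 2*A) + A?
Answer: -22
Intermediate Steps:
d(A) = A² - A
m = -6 (m = 6*(-1) = -6)
y(L, x) = -6 + L (y(L, x) = L - 6 = -6 + L)
y(-4, 4) + 6*(-2) = (-6 - 4) + 6*(-2) = -10 - 12 = -22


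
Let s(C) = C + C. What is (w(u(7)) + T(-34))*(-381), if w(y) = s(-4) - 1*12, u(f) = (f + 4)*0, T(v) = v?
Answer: 20574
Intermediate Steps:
s(C) = 2*C
u(f) = 0 (u(f) = (4 + f)*0 = 0)
w(y) = -20 (w(y) = 2*(-4) - 1*12 = -8 - 12 = -20)
(w(u(7)) + T(-34))*(-381) = (-20 - 34)*(-381) = -54*(-381) = 20574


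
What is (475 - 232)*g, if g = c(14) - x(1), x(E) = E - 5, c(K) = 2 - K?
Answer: -1944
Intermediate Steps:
x(E) = -5 + E
g = -8 (g = (2 - 1*14) - (-5 + 1) = (2 - 14) - 1*(-4) = -12 + 4 = -8)
(475 - 232)*g = (475 - 232)*(-8) = 243*(-8) = -1944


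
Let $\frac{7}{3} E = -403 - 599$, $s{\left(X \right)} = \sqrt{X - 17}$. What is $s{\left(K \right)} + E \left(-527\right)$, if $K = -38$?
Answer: $\frac{1584162}{7} + i \sqrt{55} \approx 2.2631 \cdot 10^{5} + 7.4162 i$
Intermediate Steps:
$s{\left(X \right)} = \sqrt{-17 + X}$
$E = - \frac{3006}{7}$ ($E = \frac{3 \left(-403 - 599\right)}{7} = \frac{3}{7} \left(-1002\right) = - \frac{3006}{7} \approx -429.43$)
$s{\left(K \right)} + E \left(-527\right) = \sqrt{-17 - 38} - - \frac{1584162}{7} = \sqrt{-55} + \frac{1584162}{7} = i \sqrt{55} + \frac{1584162}{7} = \frac{1584162}{7} + i \sqrt{55}$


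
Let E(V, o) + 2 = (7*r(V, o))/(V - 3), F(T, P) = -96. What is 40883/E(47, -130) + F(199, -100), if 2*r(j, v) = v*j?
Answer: -3860260/21473 ≈ -179.77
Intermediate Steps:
r(j, v) = j*v/2 (r(j, v) = (v*j)/2 = (j*v)/2 = j*v/2)
E(V, o) = -2 + 7*V*o/(2*(-3 + V)) (E(V, o) = -2 + (7*(V*o/2))/(V - 3) = -2 + (7*V*o/2)/(-3 + V) = -2 + 7*V*o/(2*(-3 + V)))
40883/E(47, -130) + F(199, -100) = 40883/(((12 - 4*47 + 7*47*(-130))/(2*(-3 + 47)))) - 96 = 40883/(((½)*(12 - 188 - 42770)/44)) - 96 = 40883/(((½)*(1/44)*(-42946))) - 96 = 40883/(-21473/44) - 96 = 40883*(-44/21473) - 96 = -1798852/21473 - 96 = -3860260/21473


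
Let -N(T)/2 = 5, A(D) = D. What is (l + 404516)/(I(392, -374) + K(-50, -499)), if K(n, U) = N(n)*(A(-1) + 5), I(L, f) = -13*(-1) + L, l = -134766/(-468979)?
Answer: 37941928786/34235467 ≈ 1108.3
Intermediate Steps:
N(T) = -10 (N(T) = -2*5 = -10)
l = 134766/468979 (l = -134766*(-1/468979) = 134766/468979 ≈ 0.28736)
I(L, f) = 13 + L
K(n, U) = -40 (K(n, U) = -10*(-1 + 5) = -10*4 = -40)
(l + 404516)/(I(392, -374) + K(-50, -499)) = (134766/468979 + 404516)/((13 + 392) - 40) = 189709643930/(468979*(405 - 40)) = (189709643930/468979)/365 = (189709643930/468979)*(1/365) = 37941928786/34235467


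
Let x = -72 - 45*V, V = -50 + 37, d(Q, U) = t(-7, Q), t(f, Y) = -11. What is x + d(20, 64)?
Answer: 502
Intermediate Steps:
d(Q, U) = -11
V = -13
x = 513 (x = -72 - 45*(-13) = -72 + 585 = 513)
x + d(20, 64) = 513 - 11 = 502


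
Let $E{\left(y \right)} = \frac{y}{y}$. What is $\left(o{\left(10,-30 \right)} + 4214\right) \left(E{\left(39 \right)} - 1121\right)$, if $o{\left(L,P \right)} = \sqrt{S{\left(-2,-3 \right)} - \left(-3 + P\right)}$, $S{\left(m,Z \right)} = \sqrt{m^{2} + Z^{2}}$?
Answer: $-4719680 - 1120 \sqrt{33 + \sqrt{13}} \approx -4.7265 \cdot 10^{6}$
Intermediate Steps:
$S{\left(m,Z \right)} = \sqrt{Z^{2} + m^{2}}$
$E{\left(y \right)} = 1$
$o{\left(L,P \right)} = \sqrt{3 + \sqrt{13} - P}$ ($o{\left(L,P \right)} = \sqrt{\sqrt{\left(-3\right)^{2} + \left(-2\right)^{2}} - \left(-3 + P\right)} = \sqrt{\sqrt{9 + 4} - \left(-3 + P\right)} = \sqrt{\sqrt{13} - \left(-3 + P\right)} = \sqrt{3 + \sqrt{13} - P}$)
$\left(o{\left(10,-30 \right)} + 4214\right) \left(E{\left(39 \right)} - 1121\right) = \left(\sqrt{3 + \sqrt{13} - -30} + 4214\right) \left(1 - 1121\right) = \left(\sqrt{3 + \sqrt{13} + 30} + 4214\right) \left(-1120\right) = \left(\sqrt{33 + \sqrt{13}} + 4214\right) \left(-1120\right) = \left(4214 + \sqrt{33 + \sqrt{13}}\right) \left(-1120\right) = -4719680 - 1120 \sqrt{33 + \sqrt{13}}$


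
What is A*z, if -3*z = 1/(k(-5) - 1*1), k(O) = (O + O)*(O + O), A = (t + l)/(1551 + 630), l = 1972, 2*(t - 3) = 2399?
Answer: -6349/1295514 ≈ -0.0049008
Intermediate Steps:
t = 2405/2 (t = 3 + (½)*2399 = 3 + 2399/2 = 2405/2 ≈ 1202.5)
A = 6349/4362 (A = (2405/2 + 1972)/(1551 + 630) = (6349/2)/2181 = (6349/2)*(1/2181) = 6349/4362 ≈ 1.4555)
k(O) = 4*O² (k(O) = (2*O)*(2*O) = 4*O²)
z = -1/297 (z = -1/(3*(4*(-5)² - 1*1)) = -1/(3*(4*25 - 1)) = -1/(3*(100 - 1)) = -⅓/99 = -⅓*1/99 = -1/297 ≈ -0.0033670)
A*z = (6349/4362)*(-1/297) = -6349/1295514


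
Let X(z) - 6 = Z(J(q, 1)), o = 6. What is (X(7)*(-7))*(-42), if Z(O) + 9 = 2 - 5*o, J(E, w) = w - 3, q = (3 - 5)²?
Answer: -9114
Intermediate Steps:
q = 4 (q = (-2)² = 4)
J(E, w) = -3 + w
Z(O) = -37 (Z(O) = -9 + (2 - 5*6) = -9 + (2 - 30) = -9 - 28 = -37)
X(z) = -31 (X(z) = 6 - 37 = -31)
(X(7)*(-7))*(-42) = -31*(-7)*(-42) = 217*(-42) = -9114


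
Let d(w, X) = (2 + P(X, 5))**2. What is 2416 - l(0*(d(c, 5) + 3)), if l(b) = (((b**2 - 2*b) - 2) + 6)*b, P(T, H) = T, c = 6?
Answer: 2416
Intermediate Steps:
d(w, X) = (2 + X)**2
l(b) = b*(4 + b**2 - 2*b) (l(b) = ((-2 + b**2 - 2*b) + 6)*b = (4 + b**2 - 2*b)*b = b*(4 + b**2 - 2*b))
2416 - l(0*(d(c, 5) + 3)) = 2416 - 0*((2 + 5)**2 + 3)*(4 + (0*((2 + 5)**2 + 3))**2 - 0*((2 + 5)**2 + 3)) = 2416 - 0*(7**2 + 3)*(4 + (0*(7**2 + 3))**2 - 0*(7**2 + 3)) = 2416 - 0*(49 + 3)*(4 + (0*(49 + 3))**2 - 0*(49 + 3)) = 2416 - 0*52*(4 + (0*52)**2 - 0*52) = 2416 - 0*(4 + 0**2 - 2*0) = 2416 - 0*(4 + 0 + 0) = 2416 - 0*4 = 2416 - 1*0 = 2416 + 0 = 2416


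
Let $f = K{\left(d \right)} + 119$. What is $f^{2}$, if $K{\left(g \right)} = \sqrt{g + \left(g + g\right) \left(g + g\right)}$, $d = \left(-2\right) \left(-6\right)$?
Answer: $14749 + 3332 \sqrt{3} \approx 20520.0$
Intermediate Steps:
$d = 12$
$K{\left(g \right)} = \sqrt{g + 4 g^{2}}$ ($K{\left(g \right)} = \sqrt{g + 2 g 2 g} = \sqrt{g + 4 g^{2}}$)
$f = 119 + 14 \sqrt{3}$ ($f = \sqrt{12 \left(1 + 4 \cdot 12\right)} + 119 = \sqrt{12 \left(1 + 48\right)} + 119 = \sqrt{12 \cdot 49} + 119 = \sqrt{588} + 119 = 14 \sqrt{3} + 119 = 119 + 14 \sqrt{3} \approx 143.25$)
$f^{2} = \left(119 + 14 \sqrt{3}\right)^{2}$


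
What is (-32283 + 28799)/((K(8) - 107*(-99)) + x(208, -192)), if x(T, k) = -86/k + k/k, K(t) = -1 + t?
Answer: -334464/1017739 ≈ -0.32863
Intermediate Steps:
x(T, k) = 1 - 86/k (x(T, k) = -86/k + 1 = 1 - 86/k)
(-32283 + 28799)/((K(8) - 107*(-99)) + x(208, -192)) = (-32283 + 28799)/(((-1 + 8) - 107*(-99)) + (-86 - 192)/(-192)) = -3484/((7 + 10593) - 1/192*(-278)) = -3484/(10600 + 139/96) = -3484/1017739/96 = -3484*96/1017739 = -334464/1017739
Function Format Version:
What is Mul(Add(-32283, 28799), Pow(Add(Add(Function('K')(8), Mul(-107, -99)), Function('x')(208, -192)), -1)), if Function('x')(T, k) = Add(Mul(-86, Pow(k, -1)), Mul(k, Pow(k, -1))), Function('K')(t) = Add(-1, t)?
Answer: Rational(-334464, 1017739) ≈ -0.32863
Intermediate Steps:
Function('x')(T, k) = Add(1, Mul(-86, Pow(k, -1))) (Function('x')(T, k) = Add(Mul(-86, Pow(k, -1)), 1) = Add(1, Mul(-86, Pow(k, -1))))
Mul(Add(-32283, 28799), Pow(Add(Add(Function('K')(8), Mul(-107, -99)), Function('x')(208, -192)), -1)) = Mul(Add(-32283, 28799), Pow(Add(Add(Add(-1, 8), Mul(-107, -99)), Mul(Pow(-192, -1), Add(-86, -192))), -1)) = Mul(-3484, Pow(Add(Add(7, 10593), Mul(Rational(-1, 192), -278)), -1)) = Mul(-3484, Pow(Add(10600, Rational(139, 96)), -1)) = Mul(-3484, Pow(Rational(1017739, 96), -1)) = Mul(-3484, Rational(96, 1017739)) = Rational(-334464, 1017739)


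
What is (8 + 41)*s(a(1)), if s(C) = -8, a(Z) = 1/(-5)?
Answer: -392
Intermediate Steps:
a(Z) = -1/5
(8 + 41)*s(a(1)) = (8 + 41)*(-8) = 49*(-8) = -392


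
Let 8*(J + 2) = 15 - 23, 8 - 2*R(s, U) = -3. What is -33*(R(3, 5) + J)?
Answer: -165/2 ≈ -82.500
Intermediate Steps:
R(s, U) = 11/2 (R(s, U) = 4 - 1/2*(-3) = 4 + 3/2 = 11/2)
J = -3 (J = -2 + (15 - 23)/8 = -2 + (1/8)*(-8) = -2 - 1 = -3)
-33*(R(3, 5) + J) = -33*(11/2 - 3) = -33*5/2 = -165/2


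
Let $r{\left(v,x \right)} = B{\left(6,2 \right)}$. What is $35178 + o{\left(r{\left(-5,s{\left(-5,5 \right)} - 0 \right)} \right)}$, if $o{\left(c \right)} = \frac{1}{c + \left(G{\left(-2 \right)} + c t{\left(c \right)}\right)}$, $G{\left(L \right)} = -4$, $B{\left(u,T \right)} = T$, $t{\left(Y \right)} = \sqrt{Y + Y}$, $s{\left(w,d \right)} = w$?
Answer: $\frac{70357}{2} \approx 35179.0$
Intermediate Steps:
$t{\left(Y \right)} = \sqrt{2} \sqrt{Y}$ ($t{\left(Y \right)} = \sqrt{2 Y} = \sqrt{2} \sqrt{Y}$)
$r{\left(v,x \right)} = 2$
$o{\left(c \right)} = \frac{1}{-4 + c + \sqrt{2} c^{\frac{3}{2}}}$ ($o{\left(c \right)} = \frac{1}{c + \left(-4 + c \sqrt{2} \sqrt{c}\right)} = \frac{1}{c + \left(-4 + \sqrt{2} c^{\frac{3}{2}}\right)} = \frac{1}{-4 + c + \sqrt{2} c^{\frac{3}{2}}}$)
$35178 + o{\left(r{\left(-5,s{\left(-5,5 \right)} - 0 \right)} \right)} = 35178 + \frac{1}{-4 + 2 + \sqrt{2} \cdot 2^{\frac{3}{2}}} = 35178 + \frac{1}{-4 + 2 + \sqrt{2} \cdot 2 \sqrt{2}} = 35178 + \frac{1}{-4 + 2 + 4} = 35178 + \frac{1}{2} = \frac{70357}{2}$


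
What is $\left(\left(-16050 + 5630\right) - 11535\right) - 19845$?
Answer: $-41800$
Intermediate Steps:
$\left(\left(-16050 + 5630\right) - 11535\right) - 19845 = \left(-10420 - 11535\right) - 19845 = -21955 - 19845 = -41800$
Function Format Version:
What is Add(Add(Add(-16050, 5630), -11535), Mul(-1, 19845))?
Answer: -41800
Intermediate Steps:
Add(Add(Add(-16050, 5630), -11535), Mul(-1, 19845)) = Add(Add(-10420, -11535), -19845) = Add(-21955, -19845) = -41800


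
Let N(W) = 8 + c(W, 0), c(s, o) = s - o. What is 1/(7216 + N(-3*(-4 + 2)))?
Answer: 1/7230 ≈ 0.00013831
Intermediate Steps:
N(W) = 8 + W (N(W) = 8 + (W - 1*0) = 8 + (W + 0) = 8 + W)
1/(7216 + N(-3*(-4 + 2))) = 1/(7216 + (8 - 3*(-4 + 2))) = 1/(7216 + (8 - 3*(-2))) = 1/(7216 + (8 + 6)) = 1/(7216 + 14) = 1/7230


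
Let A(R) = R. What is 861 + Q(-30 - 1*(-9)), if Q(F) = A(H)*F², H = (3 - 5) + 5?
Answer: 2184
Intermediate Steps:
H = 3 (H = -2 + 5 = 3)
Q(F) = 3*F²
861 + Q(-30 - 1*(-9)) = 861 + 3*(-30 - 1*(-9))² = 861 + 3*(-30 + 9)² = 861 + 3*(-21)² = 861 + 3*441 = 861 + 1323 = 2184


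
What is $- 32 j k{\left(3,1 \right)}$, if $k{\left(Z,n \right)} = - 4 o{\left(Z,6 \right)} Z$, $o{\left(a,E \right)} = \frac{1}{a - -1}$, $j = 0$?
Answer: $0$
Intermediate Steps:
$o{\left(a,E \right)} = \frac{1}{1 + a}$ ($o{\left(a,E \right)} = \frac{1}{a + 1} = \frac{1}{1 + a}$)
$k{\left(Z,n \right)} = - \frac{4 Z}{1 + Z}$ ($k{\left(Z,n \right)} = - \frac{4}{1 + Z} Z = - \frac{4 Z}{1 + Z}$)
$- 32 j k{\left(3,1 \right)} = \left(-32\right) 0 \left(\left(-4\right) 3 \frac{1}{1 + 3}\right) = 0 \left(\left(-4\right) 3 \cdot \frac{1}{4}\right) = 0 \left(-3\right) = 0$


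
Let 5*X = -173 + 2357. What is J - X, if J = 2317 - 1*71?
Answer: 9046/5 ≈ 1809.2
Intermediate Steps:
J = 2246 (J = 2317 - 71 = 2246)
X = 2184/5 (X = (-173 + 2357)/5 = (⅕)*2184 = 2184/5 ≈ 436.80)
J - X = 2246 - 1*2184/5 = 2246 - 2184/5 = 9046/5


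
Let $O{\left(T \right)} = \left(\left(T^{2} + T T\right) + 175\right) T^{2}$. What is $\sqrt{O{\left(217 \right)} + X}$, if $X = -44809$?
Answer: $2 \sqrt{1110735902} \approx 66655.0$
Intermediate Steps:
$O{\left(T \right)} = T^{2} \left(175 + 2 T^{2}\right)$ ($O{\left(T \right)} = \left(\left(T^{2} + T^{2}\right) + 175\right) T^{2} = \left(2 T^{2} + 175\right) T^{2} = \left(175 + 2 T^{2}\right) T^{2} = T^{2} \left(175 + 2 T^{2}\right)$)
$\sqrt{O{\left(217 \right)} + X} = \sqrt{217^{2} \left(175 + 2 \cdot 217^{2}\right) - 44809} = \sqrt{47089 \left(175 + 2 \cdot 47089\right) - 44809} = \sqrt{47089 \left(175 + 94178\right) - 44809} = \sqrt{47089 \cdot 94353 - 44809} = \sqrt{4442988417 - 44809} = \sqrt{4442943608} = 2 \sqrt{1110735902}$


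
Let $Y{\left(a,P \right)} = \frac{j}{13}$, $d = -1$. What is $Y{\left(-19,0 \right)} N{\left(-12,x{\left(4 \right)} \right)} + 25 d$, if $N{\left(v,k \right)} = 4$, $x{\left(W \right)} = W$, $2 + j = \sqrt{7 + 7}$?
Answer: $- \frac{333}{13} + \frac{4 \sqrt{14}}{13} \approx -24.464$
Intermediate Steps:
$j = -2 + \sqrt{14}$ ($j = -2 + \sqrt{7 + 7} = -2 + \sqrt{14} \approx 1.7417$)
$Y{\left(a,P \right)} = - \frac{2}{13} + \frac{\sqrt{14}}{13}$ ($Y{\left(a,P \right)} = \frac{-2 + \sqrt{14}}{13} = \left(-2 + \sqrt{14}\right) \frac{1}{13} = - \frac{2}{13} + \frac{\sqrt{14}}{13}$)
$Y{\left(-19,0 \right)} N{\left(-12,x{\left(4 \right)} \right)} + 25 d = \left(- \frac{2}{13} + \frac{\sqrt{14}}{13}\right) 4 + 25 \left(-1\right) = \left(- \frac{8}{13} + \frac{4 \sqrt{14}}{13}\right) - 25 = - \frac{333}{13} + \frac{4 \sqrt{14}}{13}$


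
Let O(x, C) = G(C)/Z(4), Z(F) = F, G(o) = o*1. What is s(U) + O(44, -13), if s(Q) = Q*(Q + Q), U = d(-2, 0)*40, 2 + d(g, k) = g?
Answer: 204787/4 ≈ 51197.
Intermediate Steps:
G(o) = o
d(g, k) = -2 + g
U = -160 (U = (-2 - 2)*40 = -4*40 = -160)
O(x, C) = C/4
s(Q) = 2*Q**2 (s(Q) = Q*(2*Q) = 2*Q**2)
s(U) + O(44, -13) = 2*(-160)**2 + (1/4)*(-13) = 2*25600 - 13/4 = 51200 - 13/4 = 204787/4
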